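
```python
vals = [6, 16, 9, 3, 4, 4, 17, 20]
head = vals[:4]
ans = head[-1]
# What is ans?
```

vals has length 8. The slice vals[:4] selects indices [0, 1, 2, 3] (0->6, 1->16, 2->9, 3->3), giving [6, 16, 9, 3]. So head = [6, 16, 9, 3]. Then head[-1] = 3.

3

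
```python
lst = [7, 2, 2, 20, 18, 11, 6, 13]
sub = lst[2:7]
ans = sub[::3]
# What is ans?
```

lst has length 8. The slice lst[2:7] selects indices [2, 3, 4, 5, 6] (2->2, 3->20, 4->18, 5->11, 6->6), giving [2, 20, 18, 11, 6]. So sub = [2, 20, 18, 11, 6]. sub has length 5. The slice sub[::3] selects indices [0, 3] (0->2, 3->11), giving [2, 11].

[2, 11]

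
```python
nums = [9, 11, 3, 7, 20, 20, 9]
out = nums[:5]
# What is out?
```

nums has length 7. The slice nums[:5] selects indices [0, 1, 2, 3, 4] (0->9, 1->11, 2->3, 3->7, 4->20), giving [9, 11, 3, 7, 20].

[9, 11, 3, 7, 20]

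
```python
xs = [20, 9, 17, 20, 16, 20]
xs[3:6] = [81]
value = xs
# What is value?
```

xs starts as [20, 9, 17, 20, 16, 20] (length 6). The slice xs[3:6] covers indices [3, 4, 5] with values [20, 16, 20]. Replacing that slice with [81] (different length) produces [20, 9, 17, 81].

[20, 9, 17, 81]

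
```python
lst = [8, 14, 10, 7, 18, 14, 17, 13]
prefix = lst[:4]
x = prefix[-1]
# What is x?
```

lst has length 8. The slice lst[:4] selects indices [0, 1, 2, 3] (0->8, 1->14, 2->10, 3->7), giving [8, 14, 10, 7]. So prefix = [8, 14, 10, 7]. Then prefix[-1] = 7.

7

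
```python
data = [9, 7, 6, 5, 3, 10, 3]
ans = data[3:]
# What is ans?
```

data has length 7. The slice data[3:] selects indices [3, 4, 5, 6] (3->5, 4->3, 5->10, 6->3), giving [5, 3, 10, 3].

[5, 3, 10, 3]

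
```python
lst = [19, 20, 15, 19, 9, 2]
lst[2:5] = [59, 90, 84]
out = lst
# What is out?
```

lst starts as [19, 20, 15, 19, 9, 2] (length 6). The slice lst[2:5] covers indices [2, 3, 4] with values [15, 19, 9]. Replacing that slice with [59, 90, 84] (same length) produces [19, 20, 59, 90, 84, 2].

[19, 20, 59, 90, 84, 2]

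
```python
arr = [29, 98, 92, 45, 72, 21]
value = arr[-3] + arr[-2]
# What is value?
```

arr has length 6. Negative index -3 maps to positive index 6 + (-3) = 3. arr[3] = 45.
arr has length 6. Negative index -2 maps to positive index 6 + (-2) = 4. arr[4] = 72.
Sum: 45 + 72 = 117.

117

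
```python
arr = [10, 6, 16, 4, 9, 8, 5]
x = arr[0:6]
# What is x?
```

arr has length 7. The slice arr[0:6] selects indices [0, 1, 2, 3, 4, 5] (0->10, 1->6, 2->16, 3->4, 4->9, 5->8), giving [10, 6, 16, 4, 9, 8].

[10, 6, 16, 4, 9, 8]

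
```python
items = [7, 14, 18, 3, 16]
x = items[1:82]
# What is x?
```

items has length 5. The slice items[1:82] selects indices [1, 2, 3, 4] (1->14, 2->18, 3->3, 4->16), giving [14, 18, 3, 16].

[14, 18, 3, 16]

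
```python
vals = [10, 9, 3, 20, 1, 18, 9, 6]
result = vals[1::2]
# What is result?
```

vals has length 8. The slice vals[1::2] selects indices [1, 3, 5, 7] (1->9, 3->20, 5->18, 7->6), giving [9, 20, 18, 6].

[9, 20, 18, 6]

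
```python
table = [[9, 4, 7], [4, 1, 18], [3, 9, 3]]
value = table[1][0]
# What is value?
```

table[1] = [4, 1, 18]. Taking column 0 of that row yields 4.

4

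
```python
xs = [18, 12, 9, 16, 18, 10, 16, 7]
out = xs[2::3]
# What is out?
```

xs has length 8. The slice xs[2::3] selects indices [2, 5] (2->9, 5->10), giving [9, 10].

[9, 10]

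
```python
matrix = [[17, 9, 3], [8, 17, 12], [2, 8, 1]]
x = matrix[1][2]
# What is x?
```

matrix[1] = [8, 17, 12]. Taking column 2 of that row yields 12.

12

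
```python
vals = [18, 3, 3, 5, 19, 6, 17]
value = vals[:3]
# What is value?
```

vals has length 7. The slice vals[:3] selects indices [0, 1, 2] (0->18, 1->3, 2->3), giving [18, 3, 3].

[18, 3, 3]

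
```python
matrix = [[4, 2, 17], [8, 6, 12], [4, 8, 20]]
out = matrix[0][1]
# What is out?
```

matrix[0] = [4, 2, 17]. Taking column 1 of that row yields 2.

2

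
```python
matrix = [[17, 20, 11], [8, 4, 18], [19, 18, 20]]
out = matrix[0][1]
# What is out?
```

matrix[0] = [17, 20, 11]. Taking column 1 of that row yields 20.

20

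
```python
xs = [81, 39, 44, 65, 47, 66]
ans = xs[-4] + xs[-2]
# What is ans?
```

xs has length 6. Negative index -4 maps to positive index 6 + (-4) = 2. xs[2] = 44.
xs has length 6. Negative index -2 maps to positive index 6 + (-2) = 4. xs[4] = 47.
Sum: 44 + 47 = 91.

91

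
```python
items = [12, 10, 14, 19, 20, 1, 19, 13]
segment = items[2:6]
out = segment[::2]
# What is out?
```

items has length 8. The slice items[2:6] selects indices [2, 3, 4, 5] (2->14, 3->19, 4->20, 5->1), giving [14, 19, 20, 1]. So segment = [14, 19, 20, 1]. segment has length 4. The slice segment[::2] selects indices [0, 2] (0->14, 2->20), giving [14, 20].

[14, 20]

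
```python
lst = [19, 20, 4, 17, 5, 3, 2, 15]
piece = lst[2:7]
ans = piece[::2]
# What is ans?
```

lst has length 8. The slice lst[2:7] selects indices [2, 3, 4, 5, 6] (2->4, 3->17, 4->5, 5->3, 6->2), giving [4, 17, 5, 3, 2]. So piece = [4, 17, 5, 3, 2]. piece has length 5. The slice piece[::2] selects indices [0, 2, 4] (0->4, 2->5, 4->2), giving [4, 5, 2].

[4, 5, 2]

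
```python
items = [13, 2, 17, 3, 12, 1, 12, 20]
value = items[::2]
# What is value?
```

items has length 8. The slice items[::2] selects indices [0, 2, 4, 6] (0->13, 2->17, 4->12, 6->12), giving [13, 17, 12, 12].

[13, 17, 12, 12]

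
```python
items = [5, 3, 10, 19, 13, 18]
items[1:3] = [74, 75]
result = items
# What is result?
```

items starts as [5, 3, 10, 19, 13, 18] (length 6). The slice items[1:3] covers indices [1, 2] with values [3, 10]. Replacing that slice with [74, 75] (same length) produces [5, 74, 75, 19, 13, 18].

[5, 74, 75, 19, 13, 18]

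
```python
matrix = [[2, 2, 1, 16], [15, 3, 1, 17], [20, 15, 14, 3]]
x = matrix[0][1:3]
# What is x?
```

matrix[0] = [2, 2, 1, 16]. matrix[0] has length 4. The slice matrix[0][1:3] selects indices [1, 2] (1->2, 2->1), giving [2, 1].

[2, 1]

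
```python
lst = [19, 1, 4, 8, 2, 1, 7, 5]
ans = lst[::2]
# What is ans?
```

lst has length 8. The slice lst[::2] selects indices [0, 2, 4, 6] (0->19, 2->4, 4->2, 6->7), giving [19, 4, 2, 7].

[19, 4, 2, 7]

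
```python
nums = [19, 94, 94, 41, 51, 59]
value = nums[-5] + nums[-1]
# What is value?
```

nums has length 6. Negative index -5 maps to positive index 6 + (-5) = 1. nums[1] = 94.
nums has length 6. Negative index -1 maps to positive index 6 + (-1) = 5. nums[5] = 59.
Sum: 94 + 59 = 153.

153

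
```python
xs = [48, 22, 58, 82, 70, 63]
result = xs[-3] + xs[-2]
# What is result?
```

xs has length 6. Negative index -3 maps to positive index 6 + (-3) = 3. xs[3] = 82.
xs has length 6. Negative index -2 maps to positive index 6 + (-2) = 4. xs[4] = 70.
Sum: 82 + 70 = 152.

152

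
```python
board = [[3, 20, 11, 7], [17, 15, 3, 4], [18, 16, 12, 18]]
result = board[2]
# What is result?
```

board has 3 rows. Row 2 is [18, 16, 12, 18].

[18, 16, 12, 18]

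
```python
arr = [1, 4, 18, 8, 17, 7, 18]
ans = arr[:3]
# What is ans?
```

arr has length 7. The slice arr[:3] selects indices [0, 1, 2] (0->1, 1->4, 2->18), giving [1, 4, 18].

[1, 4, 18]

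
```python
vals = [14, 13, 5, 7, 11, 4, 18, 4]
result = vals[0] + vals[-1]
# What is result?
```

vals has length 8. vals[0] = 14.
vals has length 8. Negative index -1 maps to positive index 8 + (-1) = 7. vals[7] = 4.
Sum: 14 + 4 = 18.

18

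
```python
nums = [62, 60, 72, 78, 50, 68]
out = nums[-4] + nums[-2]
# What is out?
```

nums has length 6. Negative index -4 maps to positive index 6 + (-4) = 2. nums[2] = 72.
nums has length 6. Negative index -2 maps to positive index 6 + (-2) = 4. nums[4] = 50.
Sum: 72 + 50 = 122.

122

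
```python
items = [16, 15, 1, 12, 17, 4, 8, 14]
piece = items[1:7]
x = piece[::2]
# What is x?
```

items has length 8. The slice items[1:7] selects indices [1, 2, 3, 4, 5, 6] (1->15, 2->1, 3->12, 4->17, 5->4, 6->8), giving [15, 1, 12, 17, 4, 8]. So piece = [15, 1, 12, 17, 4, 8]. piece has length 6. The slice piece[::2] selects indices [0, 2, 4] (0->15, 2->12, 4->4), giving [15, 12, 4].

[15, 12, 4]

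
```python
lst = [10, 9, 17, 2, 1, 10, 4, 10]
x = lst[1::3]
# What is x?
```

lst has length 8. The slice lst[1::3] selects indices [1, 4, 7] (1->9, 4->1, 7->10), giving [9, 1, 10].

[9, 1, 10]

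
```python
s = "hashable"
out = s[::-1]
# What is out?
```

s has length 8. The slice s[::-1] selects indices [7, 6, 5, 4, 3, 2, 1, 0] (7->'e', 6->'l', 5->'b', 4->'a', 3->'h', 2->'s', 1->'a', 0->'h'), giving 'elbahsah'.

'elbahsah'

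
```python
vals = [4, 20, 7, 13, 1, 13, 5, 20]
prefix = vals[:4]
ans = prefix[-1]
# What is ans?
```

vals has length 8. The slice vals[:4] selects indices [0, 1, 2, 3] (0->4, 1->20, 2->7, 3->13), giving [4, 20, 7, 13]. So prefix = [4, 20, 7, 13]. Then prefix[-1] = 13.

13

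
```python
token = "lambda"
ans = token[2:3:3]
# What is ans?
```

token has length 6. The slice token[2:3:3] selects indices [2] (2->'m'), giving 'm'.

'm'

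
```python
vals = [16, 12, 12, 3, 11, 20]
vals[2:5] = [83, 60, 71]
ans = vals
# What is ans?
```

vals starts as [16, 12, 12, 3, 11, 20] (length 6). The slice vals[2:5] covers indices [2, 3, 4] with values [12, 3, 11]. Replacing that slice with [83, 60, 71] (same length) produces [16, 12, 83, 60, 71, 20].

[16, 12, 83, 60, 71, 20]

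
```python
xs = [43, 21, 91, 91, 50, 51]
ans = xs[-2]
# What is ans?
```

xs has length 6. Negative index -2 maps to positive index 6 + (-2) = 4. xs[4] = 50.

50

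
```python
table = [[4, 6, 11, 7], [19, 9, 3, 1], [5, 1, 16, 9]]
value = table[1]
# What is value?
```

table has 3 rows. Row 1 is [19, 9, 3, 1].

[19, 9, 3, 1]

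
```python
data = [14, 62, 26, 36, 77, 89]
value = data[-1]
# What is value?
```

data has length 6. Negative index -1 maps to positive index 6 + (-1) = 5. data[5] = 89.

89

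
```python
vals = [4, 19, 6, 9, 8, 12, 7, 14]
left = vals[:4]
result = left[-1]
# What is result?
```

vals has length 8. The slice vals[:4] selects indices [0, 1, 2, 3] (0->4, 1->19, 2->6, 3->9), giving [4, 19, 6, 9]. So left = [4, 19, 6, 9]. Then left[-1] = 9.

9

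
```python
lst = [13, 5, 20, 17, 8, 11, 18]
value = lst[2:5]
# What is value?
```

lst has length 7. The slice lst[2:5] selects indices [2, 3, 4] (2->20, 3->17, 4->8), giving [20, 17, 8].

[20, 17, 8]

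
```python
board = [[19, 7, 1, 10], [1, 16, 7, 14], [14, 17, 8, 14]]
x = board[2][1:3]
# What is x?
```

board[2] = [14, 17, 8, 14]. board[2] has length 4. The slice board[2][1:3] selects indices [1, 2] (1->17, 2->8), giving [17, 8].

[17, 8]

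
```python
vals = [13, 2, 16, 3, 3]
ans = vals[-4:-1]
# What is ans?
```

vals has length 5. The slice vals[-4:-1] selects indices [1, 2, 3] (1->2, 2->16, 3->3), giving [2, 16, 3].

[2, 16, 3]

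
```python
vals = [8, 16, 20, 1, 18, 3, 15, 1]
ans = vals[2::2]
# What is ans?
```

vals has length 8. The slice vals[2::2] selects indices [2, 4, 6] (2->20, 4->18, 6->15), giving [20, 18, 15].

[20, 18, 15]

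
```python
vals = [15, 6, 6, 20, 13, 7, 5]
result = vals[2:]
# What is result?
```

vals has length 7. The slice vals[2:] selects indices [2, 3, 4, 5, 6] (2->6, 3->20, 4->13, 5->7, 6->5), giving [6, 20, 13, 7, 5].

[6, 20, 13, 7, 5]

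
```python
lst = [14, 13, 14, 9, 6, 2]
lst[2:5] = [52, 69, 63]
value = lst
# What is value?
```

lst starts as [14, 13, 14, 9, 6, 2] (length 6). The slice lst[2:5] covers indices [2, 3, 4] with values [14, 9, 6]. Replacing that slice with [52, 69, 63] (same length) produces [14, 13, 52, 69, 63, 2].

[14, 13, 52, 69, 63, 2]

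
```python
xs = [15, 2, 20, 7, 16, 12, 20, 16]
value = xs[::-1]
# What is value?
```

xs has length 8. The slice xs[::-1] selects indices [7, 6, 5, 4, 3, 2, 1, 0] (7->16, 6->20, 5->12, 4->16, 3->7, 2->20, 1->2, 0->15), giving [16, 20, 12, 16, 7, 20, 2, 15].

[16, 20, 12, 16, 7, 20, 2, 15]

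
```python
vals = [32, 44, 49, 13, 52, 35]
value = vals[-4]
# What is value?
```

vals has length 6. Negative index -4 maps to positive index 6 + (-4) = 2. vals[2] = 49.

49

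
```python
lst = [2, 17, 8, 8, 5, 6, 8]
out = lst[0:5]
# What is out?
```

lst has length 7. The slice lst[0:5] selects indices [0, 1, 2, 3, 4] (0->2, 1->17, 2->8, 3->8, 4->5), giving [2, 17, 8, 8, 5].

[2, 17, 8, 8, 5]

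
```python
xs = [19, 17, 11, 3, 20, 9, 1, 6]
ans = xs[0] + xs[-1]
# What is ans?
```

xs has length 8. xs[0] = 19.
xs has length 8. Negative index -1 maps to positive index 8 + (-1) = 7. xs[7] = 6.
Sum: 19 + 6 = 25.

25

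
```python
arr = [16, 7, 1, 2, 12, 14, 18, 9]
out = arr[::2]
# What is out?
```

arr has length 8. The slice arr[::2] selects indices [0, 2, 4, 6] (0->16, 2->1, 4->12, 6->18), giving [16, 1, 12, 18].

[16, 1, 12, 18]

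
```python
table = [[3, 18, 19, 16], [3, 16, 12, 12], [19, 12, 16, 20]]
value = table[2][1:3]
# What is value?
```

table[2] = [19, 12, 16, 20]. table[2] has length 4. The slice table[2][1:3] selects indices [1, 2] (1->12, 2->16), giving [12, 16].

[12, 16]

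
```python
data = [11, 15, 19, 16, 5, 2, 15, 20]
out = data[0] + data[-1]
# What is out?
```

data has length 8. data[0] = 11.
data has length 8. Negative index -1 maps to positive index 8 + (-1) = 7. data[7] = 20.
Sum: 11 + 20 = 31.

31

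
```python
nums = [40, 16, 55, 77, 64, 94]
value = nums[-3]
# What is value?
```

nums has length 6. Negative index -3 maps to positive index 6 + (-3) = 3. nums[3] = 77.

77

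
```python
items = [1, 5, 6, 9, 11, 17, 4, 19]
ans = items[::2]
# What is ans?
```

items has length 8. The slice items[::2] selects indices [0, 2, 4, 6] (0->1, 2->6, 4->11, 6->4), giving [1, 6, 11, 4].

[1, 6, 11, 4]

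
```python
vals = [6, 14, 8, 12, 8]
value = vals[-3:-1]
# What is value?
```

vals has length 5. The slice vals[-3:-1] selects indices [2, 3] (2->8, 3->12), giving [8, 12].

[8, 12]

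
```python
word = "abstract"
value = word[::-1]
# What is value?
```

word has length 8. The slice word[::-1] selects indices [7, 6, 5, 4, 3, 2, 1, 0] (7->'t', 6->'c', 5->'a', 4->'r', 3->'t', 2->'s', 1->'b', 0->'a'), giving 'tcartsba'.

'tcartsba'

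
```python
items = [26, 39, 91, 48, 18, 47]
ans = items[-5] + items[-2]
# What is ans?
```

items has length 6. Negative index -5 maps to positive index 6 + (-5) = 1. items[1] = 39.
items has length 6. Negative index -2 maps to positive index 6 + (-2) = 4. items[4] = 18.
Sum: 39 + 18 = 57.

57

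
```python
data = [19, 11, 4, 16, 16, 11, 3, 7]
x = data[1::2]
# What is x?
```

data has length 8. The slice data[1::2] selects indices [1, 3, 5, 7] (1->11, 3->16, 5->11, 7->7), giving [11, 16, 11, 7].

[11, 16, 11, 7]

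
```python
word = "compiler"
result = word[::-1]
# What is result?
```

word has length 8. The slice word[::-1] selects indices [7, 6, 5, 4, 3, 2, 1, 0] (7->'r', 6->'e', 5->'l', 4->'i', 3->'p', 2->'m', 1->'o', 0->'c'), giving 'relipmoc'.

'relipmoc'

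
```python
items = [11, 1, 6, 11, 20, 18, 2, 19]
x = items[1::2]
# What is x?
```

items has length 8. The slice items[1::2] selects indices [1, 3, 5, 7] (1->1, 3->11, 5->18, 7->19), giving [1, 11, 18, 19].

[1, 11, 18, 19]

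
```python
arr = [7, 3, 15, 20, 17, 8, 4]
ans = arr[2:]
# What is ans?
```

arr has length 7. The slice arr[2:] selects indices [2, 3, 4, 5, 6] (2->15, 3->20, 4->17, 5->8, 6->4), giving [15, 20, 17, 8, 4].

[15, 20, 17, 8, 4]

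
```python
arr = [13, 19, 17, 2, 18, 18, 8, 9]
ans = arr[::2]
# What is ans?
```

arr has length 8. The slice arr[::2] selects indices [0, 2, 4, 6] (0->13, 2->17, 4->18, 6->8), giving [13, 17, 18, 8].

[13, 17, 18, 8]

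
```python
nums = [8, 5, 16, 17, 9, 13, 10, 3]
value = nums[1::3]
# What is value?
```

nums has length 8. The slice nums[1::3] selects indices [1, 4, 7] (1->5, 4->9, 7->3), giving [5, 9, 3].

[5, 9, 3]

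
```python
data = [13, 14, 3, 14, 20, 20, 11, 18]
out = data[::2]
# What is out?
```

data has length 8. The slice data[::2] selects indices [0, 2, 4, 6] (0->13, 2->3, 4->20, 6->11), giving [13, 3, 20, 11].

[13, 3, 20, 11]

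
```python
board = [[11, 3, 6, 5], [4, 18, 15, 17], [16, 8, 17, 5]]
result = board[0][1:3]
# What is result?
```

board[0] = [11, 3, 6, 5]. board[0] has length 4. The slice board[0][1:3] selects indices [1, 2] (1->3, 2->6), giving [3, 6].

[3, 6]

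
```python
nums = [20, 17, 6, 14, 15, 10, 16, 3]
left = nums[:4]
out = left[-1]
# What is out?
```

nums has length 8. The slice nums[:4] selects indices [0, 1, 2, 3] (0->20, 1->17, 2->6, 3->14), giving [20, 17, 6, 14]. So left = [20, 17, 6, 14]. Then left[-1] = 14.

14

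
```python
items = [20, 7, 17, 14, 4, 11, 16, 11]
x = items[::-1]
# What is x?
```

items has length 8. The slice items[::-1] selects indices [7, 6, 5, 4, 3, 2, 1, 0] (7->11, 6->16, 5->11, 4->4, 3->14, 2->17, 1->7, 0->20), giving [11, 16, 11, 4, 14, 17, 7, 20].

[11, 16, 11, 4, 14, 17, 7, 20]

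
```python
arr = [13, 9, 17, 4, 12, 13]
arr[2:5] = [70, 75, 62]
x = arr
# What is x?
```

arr starts as [13, 9, 17, 4, 12, 13] (length 6). The slice arr[2:5] covers indices [2, 3, 4] with values [17, 4, 12]. Replacing that slice with [70, 75, 62] (same length) produces [13, 9, 70, 75, 62, 13].

[13, 9, 70, 75, 62, 13]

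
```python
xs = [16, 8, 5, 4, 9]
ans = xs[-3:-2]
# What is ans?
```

xs has length 5. The slice xs[-3:-2] selects indices [2] (2->5), giving [5].

[5]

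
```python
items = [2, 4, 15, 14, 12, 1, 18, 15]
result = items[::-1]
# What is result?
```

items has length 8. The slice items[::-1] selects indices [7, 6, 5, 4, 3, 2, 1, 0] (7->15, 6->18, 5->1, 4->12, 3->14, 2->15, 1->4, 0->2), giving [15, 18, 1, 12, 14, 15, 4, 2].

[15, 18, 1, 12, 14, 15, 4, 2]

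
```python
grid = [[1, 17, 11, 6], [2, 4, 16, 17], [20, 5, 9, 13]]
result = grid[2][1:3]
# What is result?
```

grid[2] = [20, 5, 9, 13]. grid[2] has length 4. The slice grid[2][1:3] selects indices [1, 2] (1->5, 2->9), giving [5, 9].

[5, 9]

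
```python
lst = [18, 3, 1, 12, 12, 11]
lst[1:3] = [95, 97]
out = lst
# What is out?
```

lst starts as [18, 3, 1, 12, 12, 11] (length 6). The slice lst[1:3] covers indices [1, 2] with values [3, 1]. Replacing that slice with [95, 97] (same length) produces [18, 95, 97, 12, 12, 11].

[18, 95, 97, 12, 12, 11]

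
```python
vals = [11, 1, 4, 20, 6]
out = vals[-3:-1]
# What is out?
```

vals has length 5. The slice vals[-3:-1] selects indices [2, 3] (2->4, 3->20), giving [4, 20].

[4, 20]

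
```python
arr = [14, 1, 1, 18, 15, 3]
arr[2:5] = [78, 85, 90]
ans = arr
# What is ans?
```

arr starts as [14, 1, 1, 18, 15, 3] (length 6). The slice arr[2:5] covers indices [2, 3, 4] with values [1, 18, 15]. Replacing that slice with [78, 85, 90] (same length) produces [14, 1, 78, 85, 90, 3].

[14, 1, 78, 85, 90, 3]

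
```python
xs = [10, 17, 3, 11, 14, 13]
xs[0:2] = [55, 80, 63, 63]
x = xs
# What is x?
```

xs starts as [10, 17, 3, 11, 14, 13] (length 6). The slice xs[0:2] covers indices [0, 1] with values [10, 17]. Replacing that slice with [55, 80, 63, 63] (different length) produces [55, 80, 63, 63, 3, 11, 14, 13].

[55, 80, 63, 63, 3, 11, 14, 13]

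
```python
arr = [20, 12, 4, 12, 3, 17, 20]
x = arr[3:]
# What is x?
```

arr has length 7. The slice arr[3:] selects indices [3, 4, 5, 6] (3->12, 4->3, 5->17, 6->20), giving [12, 3, 17, 20].

[12, 3, 17, 20]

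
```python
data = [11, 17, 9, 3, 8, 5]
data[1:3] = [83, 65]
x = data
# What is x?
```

data starts as [11, 17, 9, 3, 8, 5] (length 6). The slice data[1:3] covers indices [1, 2] with values [17, 9]. Replacing that slice with [83, 65] (same length) produces [11, 83, 65, 3, 8, 5].

[11, 83, 65, 3, 8, 5]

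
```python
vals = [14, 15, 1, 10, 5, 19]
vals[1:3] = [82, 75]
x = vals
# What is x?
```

vals starts as [14, 15, 1, 10, 5, 19] (length 6). The slice vals[1:3] covers indices [1, 2] with values [15, 1]. Replacing that slice with [82, 75] (same length) produces [14, 82, 75, 10, 5, 19].

[14, 82, 75, 10, 5, 19]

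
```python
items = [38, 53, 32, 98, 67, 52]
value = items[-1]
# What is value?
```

items has length 6. Negative index -1 maps to positive index 6 + (-1) = 5. items[5] = 52.

52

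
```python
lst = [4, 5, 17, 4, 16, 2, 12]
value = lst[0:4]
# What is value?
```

lst has length 7. The slice lst[0:4] selects indices [0, 1, 2, 3] (0->4, 1->5, 2->17, 3->4), giving [4, 5, 17, 4].

[4, 5, 17, 4]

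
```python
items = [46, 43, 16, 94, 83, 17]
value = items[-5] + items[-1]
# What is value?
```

items has length 6. Negative index -5 maps to positive index 6 + (-5) = 1. items[1] = 43.
items has length 6. Negative index -1 maps to positive index 6 + (-1) = 5. items[5] = 17.
Sum: 43 + 17 = 60.

60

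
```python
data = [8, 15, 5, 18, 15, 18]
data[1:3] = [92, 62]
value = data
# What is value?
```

data starts as [8, 15, 5, 18, 15, 18] (length 6). The slice data[1:3] covers indices [1, 2] with values [15, 5]. Replacing that slice with [92, 62] (same length) produces [8, 92, 62, 18, 15, 18].

[8, 92, 62, 18, 15, 18]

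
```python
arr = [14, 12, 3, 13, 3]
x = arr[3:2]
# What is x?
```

arr has length 5. The slice arr[3:2] resolves to an empty index range, so the result is [].

[]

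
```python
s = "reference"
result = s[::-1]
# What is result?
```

s has length 9. The slice s[::-1] selects indices [8, 7, 6, 5, 4, 3, 2, 1, 0] (8->'e', 7->'c', 6->'n', 5->'e', 4->'r', 3->'e', 2->'f', 1->'e', 0->'r'), giving 'ecnerefer'.

'ecnerefer'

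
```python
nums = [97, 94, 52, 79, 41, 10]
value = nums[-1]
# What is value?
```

nums has length 6. Negative index -1 maps to positive index 6 + (-1) = 5. nums[5] = 10.

10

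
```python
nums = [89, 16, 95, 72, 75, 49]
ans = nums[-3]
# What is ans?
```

nums has length 6. Negative index -3 maps to positive index 6 + (-3) = 3. nums[3] = 72.

72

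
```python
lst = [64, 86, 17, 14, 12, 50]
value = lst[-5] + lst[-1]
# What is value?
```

lst has length 6. Negative index -5 maps to positive index 6 + (-5) = 1. lst[1] = 86.
lst has length 6. Negative index -1 maps to positive index 6 + (-1) = 5. lst[5] = 50.
Sum: 86 + 50 = 136.

136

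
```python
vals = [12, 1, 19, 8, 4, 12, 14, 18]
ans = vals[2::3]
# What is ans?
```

vals has length 8. The slice vals[2::3] selects indices [2, 5] (2->19, 5->12), giving [19, 12].

[19, 12]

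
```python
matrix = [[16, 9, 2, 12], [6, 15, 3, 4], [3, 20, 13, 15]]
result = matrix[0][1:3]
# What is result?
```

matrix[0] = [16, 9, 2, 12]. matrix[0] has length 4. The slice matrix[0][1:3] selects indices [1, 2] (1->9, 2->2), giving [9, 2].

[9, 2]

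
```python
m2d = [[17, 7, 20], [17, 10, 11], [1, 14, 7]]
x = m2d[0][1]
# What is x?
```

m2d[0] = [17, 7, 20]. Taking column 1 of that row yields 7.

7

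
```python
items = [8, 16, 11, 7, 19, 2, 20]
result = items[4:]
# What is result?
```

items has length 7. The slice items[4:] selects indices [4, 5, 6] (4->19, 5->2, 6->20), giving [19, 2, 20].

[19, 2, 20]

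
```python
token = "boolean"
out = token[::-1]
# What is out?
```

token has length 7. The slice token[::-1] selects indices [6, 5, 4, 3, 2, 1, 0] (6->'n', 5->'a', 4->'e', 3->'l', 2->'o', 1->'o', 0->'b'), giving 'naeloob'.

'naeloob'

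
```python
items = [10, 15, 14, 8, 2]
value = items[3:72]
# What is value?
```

items has length 5. The slice items[3:72] selects indices [3, 4] (3->8, 4->2), giving [8, 2].

[8, 2]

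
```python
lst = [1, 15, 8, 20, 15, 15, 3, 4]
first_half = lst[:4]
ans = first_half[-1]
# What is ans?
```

lst has length 8. The slice lst[:4] selects indices [0, 1, 2, 3] (0->1, 1->15, 2->8, 3->20), giving [1, 15, 8, 20]. So first_half = [1, 15, 8, 20]. Then first_half[-1] = 20.

20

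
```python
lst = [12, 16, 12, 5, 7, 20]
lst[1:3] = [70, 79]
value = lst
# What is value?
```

lst starts as [12, 16, 12, 5, 7, 20] (length 6). The slice lst[1:3] covers indices [1, 2] with values [16, 12]. Replacing that slice with [70, 79] (same length) produces [12, 70, 79, 5, 7, 20].

[12, 70, 79, 5, 7, 20]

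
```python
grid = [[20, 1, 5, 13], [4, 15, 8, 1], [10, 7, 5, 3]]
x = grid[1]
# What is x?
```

grid has 3 rows. Row 1 is [4, 15, 8, 1].

[4, 15, 8, 1]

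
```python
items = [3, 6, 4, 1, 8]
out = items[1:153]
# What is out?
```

items has length 5. The slice items[1:153] selects indices [1, 2, 3, 4] (1->6, 2->4, 3->1, 4->8), giving [6, 4, 1, 8].

[6, 4, 1, 8]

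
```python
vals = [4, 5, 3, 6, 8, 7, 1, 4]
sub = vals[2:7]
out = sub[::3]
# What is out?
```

vals has length 8. The slice vals[2:7] selects indices [2, 3, 4, 5, 6] (2->3, 3->6, 4->8, 5->7, 6->1), giving [3, 6, 8, 7, 1]. So sub = [3, 6, 8, 7, 1]. sub has length 5. The slice sub[::3] selects indices [0, 3] (0->3, 3->7), giving [3, 7].

[3, 7]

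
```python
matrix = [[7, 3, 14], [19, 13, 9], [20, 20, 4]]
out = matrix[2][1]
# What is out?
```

matrix[2] = [20, 20, 4]. Taking column 1 of that row yields 20.

20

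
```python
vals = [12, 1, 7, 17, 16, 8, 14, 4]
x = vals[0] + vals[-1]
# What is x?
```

vals has length 8. vals[0] = 12.
vals has length 8. Negative index -1 maps to positive index 8 + (-1) = 7. vals[7] = 4.
Sum: 12 + 4 = 16.

16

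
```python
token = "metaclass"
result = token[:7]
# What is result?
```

token has length 9. The slice token[:7] selects indices [0, 1, 2, 3, 4, 5, 6] (0->'m', 1->'e', 2->'t', 3->'a', 4->'c', 5->'l', 6->'a'), giving 'metacla'.

'metacla'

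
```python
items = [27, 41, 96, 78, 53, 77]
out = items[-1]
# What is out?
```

items has length 6. Negative index -1 maps to positive index 6 + (-1) = 5. items[5] = 77.

77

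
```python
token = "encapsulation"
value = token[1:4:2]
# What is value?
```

token has length 13. The slice token[1:4:2] selects indices [1, 3] (1->'n', 3->'a'), giving 'na'.

'na'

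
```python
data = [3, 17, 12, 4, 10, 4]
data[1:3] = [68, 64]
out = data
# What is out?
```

data starts as [3, 17, 12, 4, 10, 4] (length 6). The slice data[1:3] covers indices [1, 2] with values [17, 12]. Replacing that slice with [68, 64] (same length) produces [3, 68, 64, 4, 10, 4].

[3, 68, 64, 4, 10, 4]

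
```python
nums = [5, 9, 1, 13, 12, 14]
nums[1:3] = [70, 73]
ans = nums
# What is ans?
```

nums starts as [5, 9, 1, 13, 12, 14] (length 6). The slice nums[1:3] covers indices [1, 2] with values [9, 1]. Replacing that slice with [70, 73] (same length) produces [5, 70, 73, 13, 12, 14].

[5, 70, 73, 13, 12, 14]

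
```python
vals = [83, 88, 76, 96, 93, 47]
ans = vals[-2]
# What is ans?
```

vals has length 6. Negative index -2 maps to positive index 6 + (-2) = 4. vals[4] = 93.

93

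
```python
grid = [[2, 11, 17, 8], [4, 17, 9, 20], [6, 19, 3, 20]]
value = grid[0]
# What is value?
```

grid has 3 rows. Row 0 is [2, 11, 17, 8].

[2, 11, 17, 8]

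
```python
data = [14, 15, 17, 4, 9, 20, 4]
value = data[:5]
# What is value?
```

data has length 7. The slice data[:5] selects indices [0, 1, 2, 3, 4] (0->14, 1->15, 2->17, 3->4, 4->9), giving [14, 15, 17, 4, 9].

[14, 15, 17, 4, 9]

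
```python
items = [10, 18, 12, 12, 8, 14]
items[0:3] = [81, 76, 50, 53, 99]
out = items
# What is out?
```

items starts as [10, 18, 12, 12, 8, 14] (length 6). The slice items[0:3] covers indices [0, 1, 2] with values [10, 18, 12]. Replacing that slice with [81, 76, 50, 53, 99] (different length) produces [81, 76, 50, 53, 99, 12, 8, 14].

[81, 76, 50, 53, 99, 12, 8, 14]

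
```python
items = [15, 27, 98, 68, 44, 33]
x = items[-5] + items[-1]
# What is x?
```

items has length 6. Negative index -5 maps to positive index 6 + (-5) = 1. items[1] = 27.
items has length 6. Negative index -1 maps to positive index 6 + (-1) = 5. items[5] = 33.
Sum: 27 + 33 = 60.

60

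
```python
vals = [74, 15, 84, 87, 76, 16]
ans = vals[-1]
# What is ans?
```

vals has length 6. Negative index -1 maps to positive index 6 + (-1) = 5. vals[5] = 16.

16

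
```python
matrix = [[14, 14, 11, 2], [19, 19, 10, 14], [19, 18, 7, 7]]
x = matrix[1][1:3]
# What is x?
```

matrix[1] = [19, 19, 10, 14]. matrix[1] has length 4. The slice matrix[1][1:3] selects indices [1, 2] (1->19, 2->10), giving [19, 10].

[19, 10]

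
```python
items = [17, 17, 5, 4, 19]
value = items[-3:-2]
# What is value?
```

items has length 5. The slice items[-3:-2] selects indices [2] (2->5), giving [5].

[5]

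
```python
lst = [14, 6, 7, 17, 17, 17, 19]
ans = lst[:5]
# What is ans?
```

lst has length 7. The slice lst[:5] selects indices [0, 1, 2, 3, 4] (0->14, 1->6, 2->7, 3->17, 4->17), giving [14, 6, 7, 17, 17].

[14, 6, 7, 17, 17]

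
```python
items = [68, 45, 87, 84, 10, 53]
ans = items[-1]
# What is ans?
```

items has length 6. Negative index -1 maps to positive index 6 + (-1) = 5. items[5] = 53.

53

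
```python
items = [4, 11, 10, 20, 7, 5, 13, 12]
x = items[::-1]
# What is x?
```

items has length 8. The slice items[::-1] selects indices [7, 6, 5, 4, 3, 2, 1, 0] (7->12, 6->13, 5->5, 4->7, 3->20, 2->10, 1->11, 0->4), giving [12, 13, 5, 7, 20, 10, 11, 4].

[12, 13, 5, 7, 20, 10, 11, 4]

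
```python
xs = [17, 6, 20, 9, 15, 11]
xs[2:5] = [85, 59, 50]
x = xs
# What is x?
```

xs starts as [17, 6, 20, 9, 15, 11] (length 6). The slice xs[2:5] covers indices [2, 3, 4] with values [20, 9, 15]. Replacing that slice with [85, 59, 50] (same length) produces [17, 6, 85, 59, 50, 11].

[17, 6, 85, 59, 50, 11]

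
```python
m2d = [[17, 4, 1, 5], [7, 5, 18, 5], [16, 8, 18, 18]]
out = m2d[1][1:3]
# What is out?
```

m2d[1] = [7, 5, 18, 5]. m2d[1] has length 4. The slice m2d[1][1:3] selects indices [1, 2] (1->5, 2->18), giving [5, 18].

[5, 18]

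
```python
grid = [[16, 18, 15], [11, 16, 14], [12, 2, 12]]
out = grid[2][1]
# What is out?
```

grid[2] = [12, 2, 12]. Taking column 1 of that row yields 2.

2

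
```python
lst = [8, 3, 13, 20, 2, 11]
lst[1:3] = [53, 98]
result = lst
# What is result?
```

lst starts as [8, 3, 13, 20, 2, 11] (length 6). The slice lst[1:3] covers indices [1, 2] with values [3, 13]. Replacing that slice with [53, 98] (same length) produces [8, 53, 98, 20, 2, 11].

[8, 53, 98, 20, 2, 11]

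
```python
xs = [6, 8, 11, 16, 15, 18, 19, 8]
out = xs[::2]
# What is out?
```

xs has length 8. The slice xs[::2] selects indices [0, 2, 4, 6] (0->6, 2->11, 4->15, 6->19), giving [6, 11, 15, 19].

[6, 11, 15, 19]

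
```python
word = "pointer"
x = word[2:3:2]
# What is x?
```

word has length 7. The slice word[2:3:2] selects indices [2] (2->'i'), giving 'i'.

'i'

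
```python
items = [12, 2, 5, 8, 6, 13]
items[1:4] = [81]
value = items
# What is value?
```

items starts as [12, 2, 5, 8, 6, 13] (length 6). The slice items[1:4] covers indices [1, 2, 3] with values [2, 5, 8]. Replacing that slice with [81] (different length) produces [12, 81, 6, 13].

[12, 81, 6, 13]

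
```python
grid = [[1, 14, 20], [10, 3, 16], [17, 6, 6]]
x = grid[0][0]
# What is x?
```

grid[0] = [1, 14, 20]. Taking column 0 of that row yields 1.

1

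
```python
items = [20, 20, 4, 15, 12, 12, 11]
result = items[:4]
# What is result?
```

items has length 7. The slice items[:4] selects indices [0, 1, 2, 3] (0->20, 1->20, 2->4, 3->15), giving [20, 20, 4, 15].

[20, 20, 4, 15]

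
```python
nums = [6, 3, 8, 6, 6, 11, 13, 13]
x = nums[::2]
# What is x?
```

nums has length 8. The slice nums[::2] selects indices [0, 2, 4, 6] (0->6, 2->8, 4->6, 6->13), giving [6, 8, 6, 13].

[6, 8, 6, 13]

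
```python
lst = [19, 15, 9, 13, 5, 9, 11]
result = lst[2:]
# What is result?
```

lst has length 7. The slice lst[2:] selects indices [2, 3, 4, 5, 6] (2->9, 3->13, 4->5, 5->9, 6->11), giving [9, 13, 5, 9, 11].

[9, 13, 5, 9, 11]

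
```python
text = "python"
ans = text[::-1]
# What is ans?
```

text has length 6. The slice text[::-1] selects indices [5, 4, 3, 2, 1, 0] (5->'n', 4->'o', 3->'h', 2->'t', 1->'y', 0->'p'), giving 'nohtyp'.

'nohtyp'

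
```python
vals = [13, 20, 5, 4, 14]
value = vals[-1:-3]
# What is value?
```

vals has length 5. The slice vals[-1:-3] resolves to an empty index range, so the result is [].

[]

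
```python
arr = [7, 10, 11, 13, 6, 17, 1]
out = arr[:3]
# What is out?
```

arr has length 7. The slice arr[:3] selects indices [0, 1, 2] (0->7, 1->10, 2->11), giving [7, 10, 11].

[7, 10, 11]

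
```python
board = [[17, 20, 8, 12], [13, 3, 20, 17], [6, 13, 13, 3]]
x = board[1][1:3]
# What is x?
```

board[1] = [13, 3, 20, 17]. board[1] has length 4. The slice board[1][1:3] selects indices [1, 2] (1->3, 2->20), giving [3, 20].

[3, 20]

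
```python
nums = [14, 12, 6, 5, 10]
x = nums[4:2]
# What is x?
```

nums has length 5. The slice nums[4:2] resolves to an empty index range, so the result is [].

[]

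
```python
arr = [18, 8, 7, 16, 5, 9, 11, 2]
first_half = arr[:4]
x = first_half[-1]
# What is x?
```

arr has length 8. The slice arr[:4] selects indices [0, 1, 2, 3] (0->18, 1->8, 2->7, 3->16), giving [18, 8, 7, 16]. So first_half = [18, 8, 7, 16]. Then first_half[-1] = 16.

16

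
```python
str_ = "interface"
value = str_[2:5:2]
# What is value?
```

str_ has length 9. The slice str_[2:5:2] selects indices [2, 4] (2->'t', 4->'r'), giving 'tr'.

'tr'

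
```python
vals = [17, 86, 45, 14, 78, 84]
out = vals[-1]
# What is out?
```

vals has length 6. Negative index -1 maps to positive index 6 + (-1) = 5. vals[5] = 84.

84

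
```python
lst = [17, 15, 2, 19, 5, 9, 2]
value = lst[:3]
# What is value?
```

lst has length 7. The slice lst[:3] selects indices [0, 1, 2] (0->17, 1->15, 2->2), giving [17, 15, 2].

[17, 15, 2]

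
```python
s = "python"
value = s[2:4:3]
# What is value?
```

s has length 6. The slice s[2:4:3] selects indices [2] (2->'t'), giving 't'.

't'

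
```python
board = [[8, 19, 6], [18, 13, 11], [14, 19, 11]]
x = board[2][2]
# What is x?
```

board[2] = [14, 19, 11]. Taking column 2 of that row yields 11.

11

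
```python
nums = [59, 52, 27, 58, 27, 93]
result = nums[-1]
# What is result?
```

nums has length 6. Negative index -1 maps to positive index 6 + (-1) = 5. nums[5] = 93.

93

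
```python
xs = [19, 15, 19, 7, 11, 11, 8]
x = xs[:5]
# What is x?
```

xs has length 7. The slice xs[:5] selects indices [0, 1, 2, 3, 4] (0->19, 1->15, 2->19, 3->7, 4->11), giving [19, 15, 19, 7, 11].

[19, 15, 19, 7, 11]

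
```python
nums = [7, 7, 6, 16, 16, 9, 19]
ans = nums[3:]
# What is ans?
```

nums has length 7. The slice nums[3:] selects indices [3, 4, 5, 6] (3->16, 4->16, 5->9, 6->19), giving [16, 16, 9, 19].

[16, 16, 9, 19]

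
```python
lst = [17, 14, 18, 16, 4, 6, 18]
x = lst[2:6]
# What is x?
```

lst has length 7. The slice lst[2:6] selects indices [2, 3, 4, 5] (2->18, 3->16, 4->4, 5->6), giving [18, 16, 4, 6].

[18, 16, 4, 6]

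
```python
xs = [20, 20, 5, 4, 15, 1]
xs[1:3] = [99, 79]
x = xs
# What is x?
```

xs starts as [20, 20, 5, 4, 15, 1] (length 6). The slice xs[1:3] covers indices [1, 2] with values [20, 5]. Replacing that slice with [99, 79] (same length) produces [20, 99, 79, 4, 15, 1].

[20, 99, 79, 4, 15, 1]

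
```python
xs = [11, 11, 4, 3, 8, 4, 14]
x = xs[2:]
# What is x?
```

xs has length 7. The slice xs[2:] selects indices [2, 3, 4, 5, 6] (2->4, 3->3, 4->8, 5->4, 6->14), giving [4, 3, 8, 4, 14].

[4, 3, 8, 4, 14]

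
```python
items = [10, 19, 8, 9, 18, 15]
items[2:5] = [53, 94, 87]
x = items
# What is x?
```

items starts as [10, 19, 8, 9, 18, 15] (length 6). The slice items[2:5] covers indices [2, 3, 4] with values [8, 9, 18]. Replacing that slice with [53, 94, 87] (same length) produces [10, 19, 53, 94, 87, 15].

[10, 19, 53, 94, 87, 15]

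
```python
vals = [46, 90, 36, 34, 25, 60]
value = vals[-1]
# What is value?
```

vals has length 6. Negative index -1 maps to positive index 6 + (-1) = 5. vals[5] = 60.

60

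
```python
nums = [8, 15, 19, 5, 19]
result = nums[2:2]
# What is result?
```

nums has length 5. The slice nums[2:2] resolves to an empty index range, so the result is [].

[]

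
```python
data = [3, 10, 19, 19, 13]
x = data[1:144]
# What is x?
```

data has length 5. The slice data[1:144] selects indices [1, 2, 3, 4] (1->10, 2->19, 3->19, 4->13), giving [10, 19, 19, 13].

[10, 19, 19, 13]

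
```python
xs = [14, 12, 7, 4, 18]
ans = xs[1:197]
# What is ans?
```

xs has length 5. The slice xs[1:197] selects indices [1, 2, 3, 4] (1->12, 2->7, 3->4, 4->18), giving [12, 7, 4, 18].

[12, 7, 4, 18]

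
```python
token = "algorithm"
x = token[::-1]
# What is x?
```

token has length 9. The slice token[::-1] selects indices [8, 7, 6, 5, 4, 3, 2, 1, 0] (8->'m', 7->'h', 6->'t', 5->'i', 4->'r', 3->'o', 2->'g', 1->'l', 0->'a'), giving 'mhtirogla'.

'mhtirogla'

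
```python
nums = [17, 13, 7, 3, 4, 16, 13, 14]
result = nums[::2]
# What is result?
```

nums has length 8. The slice nums[::2] selects indices [0, 2, 4, 6] (0->17, 2->7, 4->4, 6->13), giving [17, 7, 4, 13].

[17, 7, 4, 13]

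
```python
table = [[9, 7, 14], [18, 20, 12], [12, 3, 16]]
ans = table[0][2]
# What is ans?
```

table[0] = [9, 7, 14]. Taking column 2 of that row yields 14.

14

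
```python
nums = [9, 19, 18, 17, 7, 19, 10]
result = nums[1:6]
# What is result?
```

nums has length 7. The slice nums[1:6] selects indices [1, 2, 3, 4, 5] (1->19, 2->18, 3->17, 4->7, 5->19), giving [19, 18, 17, 7, 19].

[19, 18, 17, 7, 19]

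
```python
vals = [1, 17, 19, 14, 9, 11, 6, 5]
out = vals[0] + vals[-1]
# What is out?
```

vals has length 8. vals[0] = 1.
vals has length 8. Negative index -1 maps to positive index 8 + (-1) = 7. vals[7] = 5.
Sum: 1 + 5 = 6.

6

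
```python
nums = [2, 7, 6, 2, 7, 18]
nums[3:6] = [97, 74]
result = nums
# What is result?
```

nums starts as [2, 7, 6, 2, 7, 18] (length 6). The slice nums[3:6] covers indices [3, 4, 5] with values [2, 7, 18]. Replacing that slice with [97, 74] (different length) produces [2, 7, 6, 97, 74].

[2, 7, 6, 97, 74]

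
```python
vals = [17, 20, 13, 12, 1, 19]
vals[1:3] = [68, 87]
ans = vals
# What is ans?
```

vals starts as [17, 20, 13, 12, 1, 19] (length 6). The slice vals[1:3] covers indices [1, 2] with values [20, 13]. Replacing that slice with [68, 87] (same length) produces [17, 68, 87, 12, 1, 19].

[17, 68, 87, 12, 1, 19]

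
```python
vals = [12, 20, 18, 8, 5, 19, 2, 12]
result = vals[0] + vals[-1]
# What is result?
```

vals has length 8. vals[0] = 12.
vals has length 8. Negative index -1 maps to positive index 8 + (-1) = 7. vals[7] = 12.
Sum: 12 + 12 = 24.

24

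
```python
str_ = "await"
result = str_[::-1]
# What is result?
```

str_ has length 5. The slice str_[::-1] selects indices [4, 3, 2, 1, 0] (4->'t', 3->'i', 2->'a', 1->'w', 0->'a'), giving 'tiawa'.

'tiawa'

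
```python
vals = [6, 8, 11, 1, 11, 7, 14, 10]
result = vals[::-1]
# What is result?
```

vals has length 8. The slice vals[::-1] selects indices [7, 6, 5, 4, 3, 2, 1, 0] (7->10, 6->14, 5->7, 4->11, 3->1, 2->11, 1->8, 0->6), giving [10, 14, 7, 11, 1, 11, 8, 6].

[10, 14, 7, 11, 1, 11, 8, 6]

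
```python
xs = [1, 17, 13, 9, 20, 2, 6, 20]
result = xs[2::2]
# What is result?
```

xs has length 8. The slice xs[2::2] selects indices [2, 4, 6] (2->13, 4->20, 6->6), giving [13, 20, 6].

[13, 20, 6]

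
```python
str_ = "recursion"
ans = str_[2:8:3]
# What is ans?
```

str_ has length 9. The slice str_[2:8:3] selects indices [2, 5] (2->'c', 5->'s'), giving 'cs'.

'cs'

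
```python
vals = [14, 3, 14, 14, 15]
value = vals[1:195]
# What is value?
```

vals has length 5. The slice vals[1:195] selects indices [1, 2, 3, 4] (1->3, 2->14, 3->14, 4->15), giving [3, 14, 14, 15].

[3, 14, 14, 15]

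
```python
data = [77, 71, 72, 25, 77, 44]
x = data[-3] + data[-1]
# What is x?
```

data has length 6. Negative index -3 maps to positive index 6 + (-3) = 3. data[3] = 25.
data has length 6. Negative index -1 maps to positive index 6 + (-1) = 5. data[5] = 44.
Sum: 25 + 44 = 69.

69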